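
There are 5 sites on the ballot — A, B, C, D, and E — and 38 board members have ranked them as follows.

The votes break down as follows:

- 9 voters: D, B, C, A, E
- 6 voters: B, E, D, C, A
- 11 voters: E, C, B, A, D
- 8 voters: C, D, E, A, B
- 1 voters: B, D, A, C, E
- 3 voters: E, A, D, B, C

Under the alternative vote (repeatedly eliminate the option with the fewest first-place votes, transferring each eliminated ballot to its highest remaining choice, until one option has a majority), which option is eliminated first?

Round 1: E 14, D 9, C 8, B 7, A 0. A has the fewest and is eliminated.
Round 2: E 14, D 9, C 8, B 7. B has the fewest and is eliminated.
Round 3: E 20, D 10, C 8. E has a majority.

A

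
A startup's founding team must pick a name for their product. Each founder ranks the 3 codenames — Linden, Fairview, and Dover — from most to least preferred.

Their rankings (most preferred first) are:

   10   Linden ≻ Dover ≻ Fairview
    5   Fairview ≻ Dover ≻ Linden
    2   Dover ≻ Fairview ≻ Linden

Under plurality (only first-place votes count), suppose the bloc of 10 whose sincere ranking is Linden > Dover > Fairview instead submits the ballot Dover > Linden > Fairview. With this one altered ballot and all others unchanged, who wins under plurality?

First-place totals with the altered ballot: Linden 0, Fairview 5, Dover 12.
The switch changes the winner from Linden to Dover.

Dover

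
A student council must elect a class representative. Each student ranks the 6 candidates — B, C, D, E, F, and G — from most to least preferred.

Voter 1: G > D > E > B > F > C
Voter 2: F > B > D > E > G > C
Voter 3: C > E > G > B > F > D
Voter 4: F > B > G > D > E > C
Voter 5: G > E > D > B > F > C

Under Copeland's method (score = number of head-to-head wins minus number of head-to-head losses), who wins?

G

Pairwise results:
  B vs C: B wins 4–1.
  B vs D: B wins 3–2.
  B vs E: E wins 3–2.
  B vs F: B wins 3–2.
  B vs G: G wins 3–2.
  C vs D: D wins 4–1.
  C vs E: E wins 4–1.
  C vs F: F wins 4–1.
  C vs G: G wins 4–1.
  D vs E: D wins 3–2.
  D vs F: F wins 3–2.
  D vs G: G wins 4–1.
  E vs F: E wins 3–2.
  E vs G: G wins 3–2.
  F vs G: G wins 3–2.
Copeland scores (wins − losses):
  B: 3 − 2 = 1
  C: 0 − 5 = -5
  D: 2 − 3 = -1
  E: 3 − 2 = 1
  F: 2 − 3 = -1
  G: 5 − 0 = 5
G has the best Copeland score.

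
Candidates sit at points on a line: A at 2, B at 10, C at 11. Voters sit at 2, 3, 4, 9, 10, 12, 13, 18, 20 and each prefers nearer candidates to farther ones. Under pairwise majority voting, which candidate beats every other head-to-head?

B

With single-peaked preferences on a line, the Condorcet winner is the candidate closest to the median voter.
The median voter (position 10) is closest to B at 10.
Check: B vs C — voters closer to B: 5 of 9.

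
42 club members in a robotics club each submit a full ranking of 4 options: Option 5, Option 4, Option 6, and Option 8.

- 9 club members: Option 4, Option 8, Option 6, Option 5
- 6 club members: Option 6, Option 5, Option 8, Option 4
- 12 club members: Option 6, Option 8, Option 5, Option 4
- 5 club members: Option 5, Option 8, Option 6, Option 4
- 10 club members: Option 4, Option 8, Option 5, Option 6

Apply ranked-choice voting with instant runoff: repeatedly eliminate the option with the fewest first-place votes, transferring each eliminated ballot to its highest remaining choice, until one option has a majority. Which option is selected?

Round 1: Option 4 19, Option 6 18, Option 5 5, Option 8 0. Option 8 has the fewest and is eliminated.
Round 2: Option 4 19, Option 6 18, Option 5 5. Option 5 has the fewest and is eliminated.
Round 3: Option 6 23, Option 4 19. Option 6 has a majority.

Option 6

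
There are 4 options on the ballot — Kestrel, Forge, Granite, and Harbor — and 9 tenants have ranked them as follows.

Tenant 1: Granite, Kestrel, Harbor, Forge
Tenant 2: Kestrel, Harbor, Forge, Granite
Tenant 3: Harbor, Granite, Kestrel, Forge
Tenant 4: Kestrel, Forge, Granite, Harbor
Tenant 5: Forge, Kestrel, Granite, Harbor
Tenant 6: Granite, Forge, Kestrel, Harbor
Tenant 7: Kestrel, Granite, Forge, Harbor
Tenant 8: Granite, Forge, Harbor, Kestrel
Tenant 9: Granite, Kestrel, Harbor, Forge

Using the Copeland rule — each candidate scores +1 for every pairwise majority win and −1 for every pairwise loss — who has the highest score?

Pairwise results:
  Kestrel vs Forge: Kestrel wins 6–3.
  Kestrel vs Granite: Granite wins 5–4.
  Kestrel vs Harbor: Kestrel wins 7–2.
  Forge vs Granite: Granite wins 6–3.
  Forge vs Harbor: Forge wins 5–4.
  Granite vs Harbor: Granite wins 7–2.
Copeland scores (wins − losses):
  Kestrel: 2 − 1 = 1
  Forge: 1 − 2 = -1
  Granite: 3 − 0 = 3
  Harbor: 0 − 3 = -3
Granite has the best Copeland score.

Granite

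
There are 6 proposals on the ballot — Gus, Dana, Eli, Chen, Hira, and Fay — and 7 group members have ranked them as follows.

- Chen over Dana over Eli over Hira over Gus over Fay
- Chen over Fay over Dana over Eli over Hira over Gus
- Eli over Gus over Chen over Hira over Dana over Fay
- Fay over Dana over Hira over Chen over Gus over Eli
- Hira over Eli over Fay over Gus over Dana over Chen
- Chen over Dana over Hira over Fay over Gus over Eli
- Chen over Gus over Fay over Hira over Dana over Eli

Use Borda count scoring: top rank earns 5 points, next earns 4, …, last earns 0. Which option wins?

Chen

Borda scores:
  Gus: 1 + 0 + 4 + 1 + 2 + 1 + 4 = 13
  Dana: 4 + 3 + 1 + 4 + 1 + 4 + 1 = 18
  Eli: 3 + 2 + 5 + 0 + 4 + 0 + 0 = 14
  Chen: 5 + 5 + 3 + 2 + 0 + 5 + 5 = 25
  Hira: 2 + 1 + 2 + 3 + 5 + 3 + 2 = 18
  Fay: 0 + 4 + 0 + 5 + 3 + 2 + 3 = 17
Chen has the highest total.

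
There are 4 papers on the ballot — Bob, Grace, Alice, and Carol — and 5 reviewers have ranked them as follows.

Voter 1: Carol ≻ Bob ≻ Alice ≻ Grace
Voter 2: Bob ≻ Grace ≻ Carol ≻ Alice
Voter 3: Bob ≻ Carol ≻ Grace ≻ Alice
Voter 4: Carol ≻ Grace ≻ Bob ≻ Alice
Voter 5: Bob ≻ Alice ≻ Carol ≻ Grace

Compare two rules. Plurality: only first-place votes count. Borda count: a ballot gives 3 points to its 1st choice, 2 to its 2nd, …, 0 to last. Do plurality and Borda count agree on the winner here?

Yes

Plurality first-place counts: Bob 3, Grace 0, Alice 0, Carol 2 → Bob.
Borda totals: Bob 12, Grace 5, Alice 3, Carol 10 → Bob.
The two rules agree on Bob.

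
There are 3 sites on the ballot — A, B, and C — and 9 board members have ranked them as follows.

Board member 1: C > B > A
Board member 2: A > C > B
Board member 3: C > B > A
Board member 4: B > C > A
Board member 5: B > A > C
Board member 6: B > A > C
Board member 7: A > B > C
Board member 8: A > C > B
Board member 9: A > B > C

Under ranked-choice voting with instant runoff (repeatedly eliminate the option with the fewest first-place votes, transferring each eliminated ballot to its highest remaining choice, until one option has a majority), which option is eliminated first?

C

Round 1: A 4, B 3, C 2. C has the fewest and is eliminated.
Round 2: B 5, A 4. B has a majority.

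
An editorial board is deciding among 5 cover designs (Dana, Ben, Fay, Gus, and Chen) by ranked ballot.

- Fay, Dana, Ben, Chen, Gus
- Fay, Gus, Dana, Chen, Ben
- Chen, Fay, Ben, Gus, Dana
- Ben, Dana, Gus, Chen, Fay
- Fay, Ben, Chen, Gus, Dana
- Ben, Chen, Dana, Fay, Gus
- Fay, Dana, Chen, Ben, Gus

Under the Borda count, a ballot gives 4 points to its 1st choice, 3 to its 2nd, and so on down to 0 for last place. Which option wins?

Fay

Borda scores:
  Dana: 3 + 2 + 0 + 3 + 0 + 2 + 3 = 13
  Ben: 2 + 0 + 2 + 4 + 3 + 4 + 1 = 16
  Fay: 4 + 4 + 3 + 0 + 4 + 1 + 4 = 20
  Gus: 0 + 3 + 1 + 2 + 1 + 0 + 0 = 7
  Chen: 1 + 1 + 4 + 1 + 2 + 3 + 2 = 14
Fay has the highest total.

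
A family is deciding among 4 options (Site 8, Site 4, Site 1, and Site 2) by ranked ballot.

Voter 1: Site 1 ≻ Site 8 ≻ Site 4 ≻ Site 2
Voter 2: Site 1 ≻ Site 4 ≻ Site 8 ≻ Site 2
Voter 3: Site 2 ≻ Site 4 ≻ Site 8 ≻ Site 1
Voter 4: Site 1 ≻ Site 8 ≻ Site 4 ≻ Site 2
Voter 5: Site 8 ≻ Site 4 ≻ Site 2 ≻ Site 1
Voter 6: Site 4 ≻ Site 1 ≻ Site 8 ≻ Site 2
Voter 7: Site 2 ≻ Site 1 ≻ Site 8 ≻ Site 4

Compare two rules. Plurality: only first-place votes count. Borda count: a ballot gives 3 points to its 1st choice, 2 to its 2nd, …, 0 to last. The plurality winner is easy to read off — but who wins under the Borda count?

Site 1

Plurality first-place counts: Site 8 1, Site 4 1, Site 1 3, Site 2 2 → Site 1.
Borda totals: Site 8 11, Site 4 11, Site 1 13, Site 2 7 → Site 1.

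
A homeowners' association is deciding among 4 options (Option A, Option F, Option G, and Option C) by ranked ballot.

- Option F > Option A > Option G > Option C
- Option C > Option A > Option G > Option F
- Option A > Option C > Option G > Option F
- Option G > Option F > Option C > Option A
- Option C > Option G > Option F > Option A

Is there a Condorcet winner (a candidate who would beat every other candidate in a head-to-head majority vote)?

Head-to-head results (5 voters total):
Option A vs Option F: Option F wins 3–2.
Option A vs Option G: Option A wins 3–2.
Option A vs Option C: Option C wins 3–2.
Option F vs Option G: Option G wins 4–1.
Option F vs Option C: Option C wins 3–2.
Option G vs Option C: Option C wins 3–2.
Option C beats each rival — Option A (3–2), Option F (3–2), Option G (3–2) — so Option C is the Condorcet winner.

Yes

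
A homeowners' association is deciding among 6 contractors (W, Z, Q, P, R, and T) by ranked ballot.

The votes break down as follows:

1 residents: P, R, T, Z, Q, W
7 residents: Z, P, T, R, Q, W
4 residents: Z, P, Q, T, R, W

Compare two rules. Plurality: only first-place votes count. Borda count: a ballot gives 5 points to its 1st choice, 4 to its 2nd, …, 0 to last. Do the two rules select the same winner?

Plurality first-place counts: W 0, Z 11, Q 0, P 1, R 0, T 0 → Z.
Borda totals: W 0, Z 57, Q 20, P 49, R 22, T 32 → Z.
The two rules agree on Z.

Yes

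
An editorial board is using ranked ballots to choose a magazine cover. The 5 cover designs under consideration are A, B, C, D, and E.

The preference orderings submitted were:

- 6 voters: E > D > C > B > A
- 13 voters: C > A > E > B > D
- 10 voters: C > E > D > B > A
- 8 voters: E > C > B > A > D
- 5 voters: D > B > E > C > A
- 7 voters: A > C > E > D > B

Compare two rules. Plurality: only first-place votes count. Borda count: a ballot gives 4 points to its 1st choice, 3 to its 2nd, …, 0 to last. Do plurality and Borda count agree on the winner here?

Plurality first-place counts: A 7, B 0, C 23, D 5, E 14 → C.
Borda totals: A 75, B 60, C 154, D 65, E 136 → C.
The two rules agree on C.

Yes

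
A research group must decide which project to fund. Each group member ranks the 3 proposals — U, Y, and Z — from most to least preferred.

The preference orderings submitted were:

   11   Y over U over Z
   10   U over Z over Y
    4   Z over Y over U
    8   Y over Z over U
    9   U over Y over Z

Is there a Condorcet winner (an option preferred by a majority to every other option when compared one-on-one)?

Yes

Head-to-head results (42 voters total):
U vs Y: Y wins 23–19.
U vs Z: U wins 30–12.
Y vs Z: Y wins 28–14.
Y beats each rival — U (23–19), Z (28–14) — so Y is the Condorcet winner.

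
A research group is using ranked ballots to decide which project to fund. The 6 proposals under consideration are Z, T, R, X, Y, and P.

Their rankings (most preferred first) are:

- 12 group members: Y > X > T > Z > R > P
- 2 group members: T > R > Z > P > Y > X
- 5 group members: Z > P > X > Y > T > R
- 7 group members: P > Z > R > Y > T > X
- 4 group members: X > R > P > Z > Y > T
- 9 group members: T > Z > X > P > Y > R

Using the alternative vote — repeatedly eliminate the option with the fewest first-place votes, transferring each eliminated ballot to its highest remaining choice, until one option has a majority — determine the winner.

P

Round 1: Y 12, T 11, P 7, Z 5, X 4, R 0. R has the fewest and is eliminated.
Round 2: Y 12, T 11, P 7, Z 5, X 4. X has the fewest and is eliminated.
Round 3: Y 12, T 11, P 11, Z 5. Z has the fewest and is eliminated.
Round 4: P 16, Y 12, T 11. T has the fewest and is eliminated.
Round 5: P 27, Y 12. P has a majority.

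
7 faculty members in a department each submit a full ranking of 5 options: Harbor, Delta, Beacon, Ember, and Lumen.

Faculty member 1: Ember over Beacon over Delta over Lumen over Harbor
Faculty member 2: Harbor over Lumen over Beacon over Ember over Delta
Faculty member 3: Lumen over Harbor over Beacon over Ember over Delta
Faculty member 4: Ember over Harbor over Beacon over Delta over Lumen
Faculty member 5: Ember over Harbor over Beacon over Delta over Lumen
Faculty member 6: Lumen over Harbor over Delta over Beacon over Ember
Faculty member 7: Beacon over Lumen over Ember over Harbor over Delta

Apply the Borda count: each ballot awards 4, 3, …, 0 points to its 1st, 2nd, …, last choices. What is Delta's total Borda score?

6

Borda scores:
  Harbor: 0 + 4 + 3 + 3 + 3 + 3 + 1 = 17
  Delta: 2 + 0 + 0 + 1 + 1 + 2 + 0 = 6
  Beacon: 3 + 2 + 2 + 2 + 2 + 1 + 4 = 16
  Ember: 4 + 1 + 1 + 4 + 4 + 0 + 2 = 16
  Lumen: 1 + 3 + 4 + 0 + 0 + 4 + 3 = 15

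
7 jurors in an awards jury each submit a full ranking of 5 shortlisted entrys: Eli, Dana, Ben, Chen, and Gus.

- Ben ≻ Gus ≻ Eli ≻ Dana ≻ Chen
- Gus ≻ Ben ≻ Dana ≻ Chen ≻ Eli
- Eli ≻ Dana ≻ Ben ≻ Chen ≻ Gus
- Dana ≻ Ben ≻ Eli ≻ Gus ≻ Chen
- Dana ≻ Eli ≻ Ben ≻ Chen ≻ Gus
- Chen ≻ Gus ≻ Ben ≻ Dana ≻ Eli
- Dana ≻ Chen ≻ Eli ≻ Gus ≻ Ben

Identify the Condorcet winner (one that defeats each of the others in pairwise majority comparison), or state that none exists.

Head-to-head results (7 voters total):
Eli vs Dana: Dana wins 5–2.
Eli vs Ben: Ben wins 4–3.
Eli vs Chen: Eli wins 4–3.
Eli vs Gus: Eli wins 4–3.
Dana vs Ben: Dana wins 4–3.
Dana vs Chen: Dana wins 6–1.
Dana vs Gus: Dana wins 4–3.
Ben vs Chen: Ben wins 5–2.
Ben vs Gus: Ben wins 4–3.
Chen vs Gus: Chen wins 4–3.
Dana beats each rival — Eli (5–2), Ben (4–3), Chen (6–1), Gus (4–3) — so Dana is the Condorcet winner.

Dana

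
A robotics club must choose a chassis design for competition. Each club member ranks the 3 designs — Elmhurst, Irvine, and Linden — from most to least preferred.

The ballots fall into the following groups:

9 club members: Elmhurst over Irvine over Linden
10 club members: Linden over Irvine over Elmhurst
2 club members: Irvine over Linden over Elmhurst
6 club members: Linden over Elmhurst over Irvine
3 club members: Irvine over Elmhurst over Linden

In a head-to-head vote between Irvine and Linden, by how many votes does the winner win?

Ballots ranking Irvine above Linden: 9+2+3 = 14.
Ballots ranking Linden above Irvine: 10+6 = 16.
Linden wins 16–14, a margin of 2.

2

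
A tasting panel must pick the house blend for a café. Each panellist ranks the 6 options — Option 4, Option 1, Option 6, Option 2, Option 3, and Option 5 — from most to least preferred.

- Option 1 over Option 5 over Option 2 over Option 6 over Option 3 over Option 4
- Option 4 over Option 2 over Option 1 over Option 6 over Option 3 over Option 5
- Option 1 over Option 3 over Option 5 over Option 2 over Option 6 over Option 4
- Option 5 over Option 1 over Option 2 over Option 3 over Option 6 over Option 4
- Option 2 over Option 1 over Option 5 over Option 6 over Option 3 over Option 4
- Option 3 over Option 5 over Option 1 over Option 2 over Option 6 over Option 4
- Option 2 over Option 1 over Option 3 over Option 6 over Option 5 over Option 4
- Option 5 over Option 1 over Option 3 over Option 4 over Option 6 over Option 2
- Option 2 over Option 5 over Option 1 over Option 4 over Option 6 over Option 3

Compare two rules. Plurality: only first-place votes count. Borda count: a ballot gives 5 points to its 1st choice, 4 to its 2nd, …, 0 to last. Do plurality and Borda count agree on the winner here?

Plurality first-place counts: Option 4 1, Option 1 2, Option 6 0, Option 2 3, Option 3 1, Option 5 2 → Option 2.
Borda totals: Option 4 9, Option 1 35, Option 6 13, Option 2 29, Option 3 20, Option 5 29 → Option 1.
The two rules disagree: plurality picks Option 2, Borda picks Option 1.

No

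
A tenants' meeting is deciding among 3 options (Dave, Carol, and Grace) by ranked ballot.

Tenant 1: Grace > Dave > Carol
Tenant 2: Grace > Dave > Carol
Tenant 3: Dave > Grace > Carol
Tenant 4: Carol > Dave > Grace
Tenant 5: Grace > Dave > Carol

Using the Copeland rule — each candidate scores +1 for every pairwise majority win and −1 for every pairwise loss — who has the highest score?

Grace

Pairwise results:
  Dave vs Carol: Dave wins 4–1.
  Dave vs Grace: Grace wins 3–2.
  Carol vs Grace: Grace wins 4–1.
Copeland scores (wins − losses):
  Dave: 1 − 1 = 0
  Carol: 0 − 2 = -2
  Grace: 2 − 0 = 2
Grace has the best Copeland score.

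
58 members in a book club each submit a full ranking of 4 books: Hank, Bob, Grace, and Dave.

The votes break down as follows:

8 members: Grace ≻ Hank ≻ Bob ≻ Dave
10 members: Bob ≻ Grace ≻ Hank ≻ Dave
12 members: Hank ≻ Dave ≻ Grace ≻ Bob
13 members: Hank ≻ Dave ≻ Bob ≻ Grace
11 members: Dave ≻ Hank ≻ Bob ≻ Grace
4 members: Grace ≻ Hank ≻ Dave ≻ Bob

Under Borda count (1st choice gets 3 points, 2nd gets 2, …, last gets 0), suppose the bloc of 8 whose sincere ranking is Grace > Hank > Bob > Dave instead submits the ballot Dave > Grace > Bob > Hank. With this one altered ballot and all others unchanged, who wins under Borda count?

Borda totals with the altered ballot: Hank 115, Bob 62, Grace 60, Dave 111.
The winner is unchanged: still Hank.

Hank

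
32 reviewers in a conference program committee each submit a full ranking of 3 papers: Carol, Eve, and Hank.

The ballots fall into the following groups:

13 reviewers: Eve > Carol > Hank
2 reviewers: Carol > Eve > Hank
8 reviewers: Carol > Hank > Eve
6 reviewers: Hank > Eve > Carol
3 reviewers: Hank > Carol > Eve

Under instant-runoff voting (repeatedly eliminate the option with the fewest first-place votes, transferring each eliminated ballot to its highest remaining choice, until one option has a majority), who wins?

Round 1: Eve 13, Carol 10, Hank 9. Hank has the fewest and is eliminated.
Round 2: Eve 19, Carol 13. Eve has a majority.

Eve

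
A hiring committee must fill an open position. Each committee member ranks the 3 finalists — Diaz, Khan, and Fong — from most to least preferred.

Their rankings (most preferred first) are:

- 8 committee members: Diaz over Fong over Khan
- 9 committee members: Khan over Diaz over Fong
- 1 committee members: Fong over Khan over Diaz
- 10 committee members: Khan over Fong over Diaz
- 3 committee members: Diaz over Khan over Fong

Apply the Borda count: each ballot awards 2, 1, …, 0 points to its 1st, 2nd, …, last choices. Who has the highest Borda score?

Khan

Borda scores:
  Diaz: 8·2 + 9·1 + 0 + 10·0 + 3·2 = 31
  Khan: 8·0 + 9·2 + 1 + 10·2 + 3·1 = 42
  Fong: 8·1 + 9·0 + 2 + 10·1 + 3·0 = 20
Khan has the highest total.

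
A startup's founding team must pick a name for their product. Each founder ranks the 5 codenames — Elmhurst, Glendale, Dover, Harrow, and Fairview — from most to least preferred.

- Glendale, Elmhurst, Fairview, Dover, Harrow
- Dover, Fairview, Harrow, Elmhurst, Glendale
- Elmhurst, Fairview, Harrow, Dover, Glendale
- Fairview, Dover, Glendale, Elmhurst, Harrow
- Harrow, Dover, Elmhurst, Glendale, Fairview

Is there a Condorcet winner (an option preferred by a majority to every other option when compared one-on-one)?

Head-to-head results (5 voters total):
Elmhurst vs Glendale: Elmhurst wins 3–2.
Elmhurst vs Dover: Dover wins 3–2.
Elmhurst vs Harrow: Elmhurst wins 3–2.
Elmhurst vs Fairview: Elmhurst wins 3–2.
Glendale vs Dover: Dover wins 4–1.
Glendale vs Harrow: Harrow wins 3–2.
Glendale vs Fairview: Fairview wins 3–2.
Dover vs Harrow: Dover wins 3–2.
Dover vs Fairview: Fairview wins 3–2.
Harrow vs Fairview: Fairview wins 4–1.
No candidate beats all others: Elmhurst beats Fairview beats Dover beats Elmhurst, a majority cycle.

No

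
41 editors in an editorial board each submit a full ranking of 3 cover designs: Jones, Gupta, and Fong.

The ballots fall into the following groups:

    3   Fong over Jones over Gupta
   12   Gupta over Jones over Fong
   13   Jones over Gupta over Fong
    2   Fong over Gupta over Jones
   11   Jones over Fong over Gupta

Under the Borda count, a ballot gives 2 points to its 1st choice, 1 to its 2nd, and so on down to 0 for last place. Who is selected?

Jones

Borda scores:
  Jones: 3·1 + 12·1 + 13·2 + 2·0 + 11·2 = 63
  Gupta: 3·0 + 12·2 + 13·1 + 2·1 + 11·0 = 39
  Fong: 3·2 + 12·0 + 13·0 + 2·2 + 11·1 = 21
Jones has the highest total.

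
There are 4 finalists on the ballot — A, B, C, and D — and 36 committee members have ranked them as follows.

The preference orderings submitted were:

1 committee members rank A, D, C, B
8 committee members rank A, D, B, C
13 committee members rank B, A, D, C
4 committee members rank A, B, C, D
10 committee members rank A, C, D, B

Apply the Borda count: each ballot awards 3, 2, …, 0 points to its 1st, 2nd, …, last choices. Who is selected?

Borda scores:
  A: 3 + 8·3 + 13·2 + 4·3 + 10·3 = 95
  B: 0 + 8·1 + 13·3 + 4·2 + 10·0 = 55
  C: 1 + 8·0 + 13·0 + 4·1 + 10·2 = 25
  D: 2 + 8·2 + 13·1 + 4·0 + 10·1 = 41
A has the highest total.

A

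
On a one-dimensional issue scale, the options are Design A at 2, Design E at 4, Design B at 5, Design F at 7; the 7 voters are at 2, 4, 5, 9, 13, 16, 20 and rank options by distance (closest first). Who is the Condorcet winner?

With single-peaked preferences on a line, the Condorcet winner is the candidate closest to the median voter.
The median voter (position 9) is closest to Design F at 7.
Check: Design F vs Design B — voters closer to Design F: 4 of 7.

Design F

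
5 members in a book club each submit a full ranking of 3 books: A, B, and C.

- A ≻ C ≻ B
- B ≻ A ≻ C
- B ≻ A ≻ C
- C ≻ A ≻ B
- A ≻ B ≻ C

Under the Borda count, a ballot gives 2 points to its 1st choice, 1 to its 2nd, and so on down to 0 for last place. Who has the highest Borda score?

Borda scores:
  A: 2 + 1 + 1 + 1 + 2 = 7
  B: 0 + 2 + 2 + 0 + 1 = 5
  C: 1 + 0 + 0 + 2 + 0 = 3
A has the highest total.

A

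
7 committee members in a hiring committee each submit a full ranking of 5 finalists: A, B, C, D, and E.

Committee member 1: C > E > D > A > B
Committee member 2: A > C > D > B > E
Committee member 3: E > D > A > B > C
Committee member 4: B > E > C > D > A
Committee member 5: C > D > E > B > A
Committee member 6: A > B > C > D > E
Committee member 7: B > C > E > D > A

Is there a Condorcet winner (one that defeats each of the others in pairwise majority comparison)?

No

Head-to-head results (7 voters total):
A vs B: A wins 4–3.
A vs C: C wins 4–3.
A vs D: D wins 5–2.
A vs E: E wins 5–2.
B vs C: B wins 4–3.
B vs D: D wins 4–3.
B vs E: B wins 4–3.
C vs D: C wins 6–1.
C vs E: C wins 5–2.
D vs E: E wins 4–3.
No candidate beats all others: A beats B beats C beats A, a majority cycle.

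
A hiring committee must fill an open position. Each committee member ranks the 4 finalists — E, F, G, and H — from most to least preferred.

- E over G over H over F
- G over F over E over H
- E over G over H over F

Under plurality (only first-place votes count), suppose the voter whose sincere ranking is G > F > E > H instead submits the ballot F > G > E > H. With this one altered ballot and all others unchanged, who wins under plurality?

First-place totals with the altered ballot: E 2, F 1, G 0, H 0.
The winner is unchanged: still E.

E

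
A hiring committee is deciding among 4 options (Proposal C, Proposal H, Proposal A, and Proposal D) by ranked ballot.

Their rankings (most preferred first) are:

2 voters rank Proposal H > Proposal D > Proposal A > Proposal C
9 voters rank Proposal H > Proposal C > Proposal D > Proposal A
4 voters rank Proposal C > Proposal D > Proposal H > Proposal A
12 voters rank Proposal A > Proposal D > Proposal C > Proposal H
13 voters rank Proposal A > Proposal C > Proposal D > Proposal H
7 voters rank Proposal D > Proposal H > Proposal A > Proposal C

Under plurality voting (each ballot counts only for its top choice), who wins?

Proposal A

First-place vote totals:
  Proposal C: 4
  Proposal H: 11
  Proposal A: 25
  Proposal D: 7
Proposal A has the most first-place votes.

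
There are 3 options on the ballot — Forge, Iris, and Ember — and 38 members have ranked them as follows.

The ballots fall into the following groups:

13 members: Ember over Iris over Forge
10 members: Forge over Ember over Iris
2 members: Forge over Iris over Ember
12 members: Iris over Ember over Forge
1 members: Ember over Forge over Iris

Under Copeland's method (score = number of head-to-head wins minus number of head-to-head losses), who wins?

Pairwise results:
  Forge vs Iris: Iris wins 25–13.
  Forge vs Ember: Ember wins 26–12.
  Iris vs Ember: Ember wins 24–14.
Copeland scores (wins − losses):
  Forge: 0 − 2 = -2
  Iris: 1 − 1 = 0
  Ember: 2 − 0 = 2
Ember has the best Copeland score.

Ember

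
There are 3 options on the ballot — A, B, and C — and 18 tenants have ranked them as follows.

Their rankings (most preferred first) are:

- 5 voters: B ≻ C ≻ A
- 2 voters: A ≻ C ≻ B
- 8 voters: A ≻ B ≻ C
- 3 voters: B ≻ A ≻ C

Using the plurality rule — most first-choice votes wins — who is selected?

A

First-place vote totals:
  A: 10
  B: 8
  C: 0
A has the most first-place votes.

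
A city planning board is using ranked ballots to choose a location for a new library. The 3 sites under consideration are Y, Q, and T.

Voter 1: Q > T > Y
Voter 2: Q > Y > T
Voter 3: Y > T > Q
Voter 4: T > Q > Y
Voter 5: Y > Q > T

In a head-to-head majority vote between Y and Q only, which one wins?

Q

Ballots ranking Y above Q: 2.
Ballots ranking Q above Y: 3.
Q wins the head-to-head, 3–2.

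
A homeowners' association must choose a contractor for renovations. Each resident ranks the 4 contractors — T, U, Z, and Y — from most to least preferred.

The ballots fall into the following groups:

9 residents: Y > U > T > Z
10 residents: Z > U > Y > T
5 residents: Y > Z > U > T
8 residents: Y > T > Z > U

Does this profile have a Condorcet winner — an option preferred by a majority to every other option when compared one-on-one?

Head-to-head results (32 voters total):
T vs U: U wins 24–8.
T vs Z: T wins 17–15.
T vs Y: Y wins 32–0.
U vs Z: Z wins 23–9.
U vs Y: Y wins 22–10.
Z vs Y: Y wins 22–10.
Y beats each rival — T (32–0), U (22–10), Z (22–10) — so Y is the Condorcet winner.

Yes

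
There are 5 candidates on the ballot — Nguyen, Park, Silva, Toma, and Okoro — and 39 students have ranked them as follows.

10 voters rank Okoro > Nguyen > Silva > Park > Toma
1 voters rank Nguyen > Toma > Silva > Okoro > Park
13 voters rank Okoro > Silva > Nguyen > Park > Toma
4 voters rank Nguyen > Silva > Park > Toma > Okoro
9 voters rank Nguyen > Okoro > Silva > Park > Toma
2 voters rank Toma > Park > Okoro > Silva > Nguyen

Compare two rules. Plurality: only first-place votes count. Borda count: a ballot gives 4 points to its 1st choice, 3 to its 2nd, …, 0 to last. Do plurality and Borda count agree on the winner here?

Plurality first-place counts: Nguyen 14, Park 0, Silva 0, Toma 2, Okoro 23 → Okoro.
Borda totals: Nguyen 112, Park 46, Silva 93, Toma 15, Okoro 124 → Okoro.
The two rules agree on Okoro.

Yes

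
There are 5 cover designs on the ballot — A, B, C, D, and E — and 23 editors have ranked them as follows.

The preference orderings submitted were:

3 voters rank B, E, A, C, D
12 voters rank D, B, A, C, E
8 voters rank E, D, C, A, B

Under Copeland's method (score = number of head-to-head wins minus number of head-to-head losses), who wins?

D

Pairwise results:
  A vs B: B wins 15–8.
  A vs C: A wins 15–8.
  A vs D: D wins 20–3.
  A vs E: A wins 12–11.
  B vs C: B wins 15–8.
  B vs D: D wins 20–3.
  B vs E: B wins 15–8.
  C vs D: D wins 20–3.
  C vs E: C wins 12–11.
  D vs E: D wins 12–11.
Copeland scores (wins − losses):
  A: 2 − 2 = 0
  B: 3 − 1 = 2
  C: 1 − 3 = -2
  D: 4 − 0 = 4
  E: 0 − 4 = -4
D has the best Copeland score.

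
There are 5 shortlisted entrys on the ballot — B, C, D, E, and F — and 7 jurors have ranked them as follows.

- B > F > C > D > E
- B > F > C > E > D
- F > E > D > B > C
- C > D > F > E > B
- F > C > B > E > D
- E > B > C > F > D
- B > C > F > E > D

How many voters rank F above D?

6

Ballots ranking F above D: 6.
Ballots ranking D above F: 1.
So 6 of 7 voters prefer F to D.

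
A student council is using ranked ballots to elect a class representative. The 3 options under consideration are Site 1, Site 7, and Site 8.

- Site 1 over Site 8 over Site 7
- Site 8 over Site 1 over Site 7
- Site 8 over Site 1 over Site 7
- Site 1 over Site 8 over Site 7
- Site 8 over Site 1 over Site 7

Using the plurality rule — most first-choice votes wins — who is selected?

Site 8

First-place vote totals:
  Site 1: 2
  Site 7: 0
  Site 8: 3
Site 8 has the most first-place votes.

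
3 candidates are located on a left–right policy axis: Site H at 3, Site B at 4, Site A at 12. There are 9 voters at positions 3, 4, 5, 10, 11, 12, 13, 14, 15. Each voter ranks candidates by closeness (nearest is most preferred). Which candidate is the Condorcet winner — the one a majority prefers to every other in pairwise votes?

Site A

With single-peaked preferences on a line, the Condorcet winner is the candidate closest to the median voter.
The median voter (position 11) is closest to Site A at 12.
Check: Site A vs Site B — voters closer to Site A: 6 of 9.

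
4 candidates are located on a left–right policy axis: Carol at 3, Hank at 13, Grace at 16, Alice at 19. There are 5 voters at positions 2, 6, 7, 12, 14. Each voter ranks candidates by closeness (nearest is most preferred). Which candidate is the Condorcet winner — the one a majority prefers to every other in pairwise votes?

With single-peaked preferences on a line, the Condorcet winner is the candidate closest to the median voter.
The median voter (position 7) is closest to Carol at 3.
Check: Carol vs Hank — voters closer to Carol: 3 of 5.

Carol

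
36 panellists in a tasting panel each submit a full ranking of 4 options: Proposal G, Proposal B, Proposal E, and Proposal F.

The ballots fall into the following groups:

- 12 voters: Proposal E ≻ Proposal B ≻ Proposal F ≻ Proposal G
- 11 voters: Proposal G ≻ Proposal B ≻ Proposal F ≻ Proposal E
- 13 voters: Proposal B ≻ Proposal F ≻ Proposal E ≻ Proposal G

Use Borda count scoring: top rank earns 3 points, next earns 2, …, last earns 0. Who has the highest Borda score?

Borda scores:
  Proposal G: 12·0 + 11·3 + 13·0 = 33
  Proposal B: 12·2 + 11·2 + 13·3 = 85
  Proposal E: 12·3 + 11·0 + 13·1 = 49
  Proposal F: 12·1 + 11·1 + 13·2 = 49
Proposal B has the highest total.

Proposal B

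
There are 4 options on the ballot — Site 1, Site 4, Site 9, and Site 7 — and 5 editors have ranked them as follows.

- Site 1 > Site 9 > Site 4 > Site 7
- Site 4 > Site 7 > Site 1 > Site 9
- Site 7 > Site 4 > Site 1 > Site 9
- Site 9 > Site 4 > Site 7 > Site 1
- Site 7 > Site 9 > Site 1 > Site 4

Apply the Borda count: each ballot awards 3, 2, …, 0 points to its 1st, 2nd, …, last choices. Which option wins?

Borda scores:
  Site 1: 3 + 1 + 1 + 0 + 1 = 6
  Site 4: 1 + 3 + 2 + 2 + 0 = 8
  Site 9: 2 + 0 + 0 + 3 + 2 = 7
  Site 7: 0 + 2 + 3 + 1 + 3 = 9
Site 7 has the highest total.

Site 7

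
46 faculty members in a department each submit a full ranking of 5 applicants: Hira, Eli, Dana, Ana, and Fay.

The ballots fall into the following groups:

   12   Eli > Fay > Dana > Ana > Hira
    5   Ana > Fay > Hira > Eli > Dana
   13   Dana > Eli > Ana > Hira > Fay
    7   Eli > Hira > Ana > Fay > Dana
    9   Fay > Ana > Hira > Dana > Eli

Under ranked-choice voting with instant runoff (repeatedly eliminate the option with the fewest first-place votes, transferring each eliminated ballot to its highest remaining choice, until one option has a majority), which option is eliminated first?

Hira

Round 1: Eli 19, Dana 13, Fay 9, Ana 5, Hira 0. Hira has the fewest and is eliminated.
Round 2: Eli 19, Dana 13, Fay 9, Ana 5. Ana has the fewest and is eliminated.
Round 3: Eli 19, Fay 14, Dana 13. Dana has the fewest and is eliminated.
Round 4: Eli 32, Fay 14. Eli has a majority.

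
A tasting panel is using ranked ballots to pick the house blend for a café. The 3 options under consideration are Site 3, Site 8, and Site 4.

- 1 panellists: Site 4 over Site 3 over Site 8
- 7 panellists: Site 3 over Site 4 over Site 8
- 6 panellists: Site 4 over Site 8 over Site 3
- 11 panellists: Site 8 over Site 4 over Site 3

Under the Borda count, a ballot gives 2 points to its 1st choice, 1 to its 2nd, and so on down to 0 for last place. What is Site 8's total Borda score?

Borda scores:
  Site 3: 1 + 7·2 + 6·0 + 11·0 = 15
  Site 8: 0 + 7·0 + 6·1 + 11·2 = 28
  Site 4: 2 + 7·1 + 6·2 + 11·1 = 32

28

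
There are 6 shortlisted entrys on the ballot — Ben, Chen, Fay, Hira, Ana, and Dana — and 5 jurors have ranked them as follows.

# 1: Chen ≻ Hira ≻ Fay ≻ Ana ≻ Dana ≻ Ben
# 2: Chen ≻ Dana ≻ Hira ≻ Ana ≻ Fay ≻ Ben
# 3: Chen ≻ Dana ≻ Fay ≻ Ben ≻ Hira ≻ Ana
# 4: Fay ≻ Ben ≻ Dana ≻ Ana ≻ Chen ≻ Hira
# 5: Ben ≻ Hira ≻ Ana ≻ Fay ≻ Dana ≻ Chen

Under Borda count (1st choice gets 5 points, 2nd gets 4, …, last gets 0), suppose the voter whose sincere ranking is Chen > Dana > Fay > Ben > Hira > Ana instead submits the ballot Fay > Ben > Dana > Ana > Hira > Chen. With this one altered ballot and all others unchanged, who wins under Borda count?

Fay

Borda totals with the altered ballot: Ben 13, Chen 11, Fay 16, Hira 12, Ana 11, Dana 12.
The switch changes the winner from Chen to Fay.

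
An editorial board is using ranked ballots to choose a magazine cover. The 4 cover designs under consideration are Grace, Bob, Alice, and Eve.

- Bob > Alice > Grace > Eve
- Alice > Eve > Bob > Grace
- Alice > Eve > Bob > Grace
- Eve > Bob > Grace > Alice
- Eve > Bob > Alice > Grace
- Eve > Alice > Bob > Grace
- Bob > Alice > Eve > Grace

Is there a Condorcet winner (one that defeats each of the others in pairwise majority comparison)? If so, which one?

There is no Condorcet winner

Head-to-head results (7 voters total):
Grace vs Bob: Bob wins 7–0.
Grace vs Alice: Alice wins 6–1.
Grace vs Eve: Eve wins 6–1.
Bob vs Alice: Bob wins 4–3.
Bob vs Eve: Eve wins 5–2.
Alice vs Eve: Alice wins 4–3.
No candidate beats all others: Bob beats Alice beats Eve beats Bob, a majority cycle.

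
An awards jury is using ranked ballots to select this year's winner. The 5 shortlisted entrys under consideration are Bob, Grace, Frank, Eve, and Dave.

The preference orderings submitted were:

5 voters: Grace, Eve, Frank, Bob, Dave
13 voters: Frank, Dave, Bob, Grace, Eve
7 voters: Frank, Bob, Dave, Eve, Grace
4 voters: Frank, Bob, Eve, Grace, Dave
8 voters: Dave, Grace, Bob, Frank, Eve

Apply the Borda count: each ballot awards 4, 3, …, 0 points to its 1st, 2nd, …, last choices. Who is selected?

Borda scores:
  Bob: 5·1 + 13·2 + 7·3 + 4·3 + 8·2 = 80
  Grace: 5·4 + 13·1 + 7·0 + 4·1 + 8·3 = 61
  Frank: 5·2 + 13·4 + 7·4 + 4·4 + 8·1 = 114
  Eve: 5·3 + 13·0 + 7·1 + 4·2 + 8·0 = 30
  Dave: 5·0 + 13·3 + 7·2 + 4·0 + 8·4 = 85
Frank has the highest total.

Frank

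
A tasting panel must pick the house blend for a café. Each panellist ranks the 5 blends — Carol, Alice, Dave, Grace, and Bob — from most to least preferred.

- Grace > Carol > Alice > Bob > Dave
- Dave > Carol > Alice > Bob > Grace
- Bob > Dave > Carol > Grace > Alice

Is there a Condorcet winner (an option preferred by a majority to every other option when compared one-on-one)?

Head-to-head results (3 voters total):
Carol vs Alice: Carol wins 3–0.
Carol vs Dave: Dave wins 2–1.
Carol vs Grace: Carol wins 2–1.
Carol vs Bob: Carol wins 2–1.
Alice vs Dave: Dave wins 2–1.
Alice vs Grace: Grace wins 2–1.
Alice vs Bob: Alice wins 2–1.
Dave vs Grace: Dave wins 2–1.
Dave vs Bob: Bob wins 2–1.
Grace vs Bob: Bob wins 2–1.
No candidate beats all others: Carol beats Bob beats Dave beats Carol, a majority cycle.

No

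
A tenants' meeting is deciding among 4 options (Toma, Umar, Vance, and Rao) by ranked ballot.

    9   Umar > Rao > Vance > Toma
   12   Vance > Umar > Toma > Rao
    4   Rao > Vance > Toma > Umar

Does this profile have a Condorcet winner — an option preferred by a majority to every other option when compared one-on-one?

No

Head-to-head results (25 voters total):
Toma vs Umar: Umar wins 21–4.
Toma vs Vance: Vance wins 25–0.
Toma vs Rao: Rao wins 13–12.
Umar vs Vance: Vance wins 16–9.
Umar vs Rao: Umar wins 21–4.
Vance vs Rao: Rao wins 13–12.
No candidate beats all others: Umar beats Rao beats Vance beats Umar, a majority cycle.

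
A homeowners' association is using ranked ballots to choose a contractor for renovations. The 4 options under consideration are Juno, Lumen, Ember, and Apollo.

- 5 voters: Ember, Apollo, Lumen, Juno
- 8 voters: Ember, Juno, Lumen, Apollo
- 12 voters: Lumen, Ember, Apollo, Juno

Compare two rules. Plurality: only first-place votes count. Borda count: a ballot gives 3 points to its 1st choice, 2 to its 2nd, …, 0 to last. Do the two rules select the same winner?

Plurality first-place counts: Juno 0, Lumen 12, Ember 13, Apollo 0 → Ember.
Borda totals: Juno 16, Lumen 49, Ember 63, Apollo 22 → Ember.
The two rules agree on Ember.

Yes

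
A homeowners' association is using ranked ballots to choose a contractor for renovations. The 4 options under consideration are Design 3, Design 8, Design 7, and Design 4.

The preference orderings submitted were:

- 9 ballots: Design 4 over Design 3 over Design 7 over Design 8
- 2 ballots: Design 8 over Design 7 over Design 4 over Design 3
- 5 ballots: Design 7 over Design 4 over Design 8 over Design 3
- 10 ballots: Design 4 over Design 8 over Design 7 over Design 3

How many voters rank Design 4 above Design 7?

19

Ballots ranking Design 4 above Design 7: 9+10 = 19.
Ballots ranking Design 7 above Design 4: 2+5 = 7.
So 19 of 26 voters prefer Design 4 to Design 7.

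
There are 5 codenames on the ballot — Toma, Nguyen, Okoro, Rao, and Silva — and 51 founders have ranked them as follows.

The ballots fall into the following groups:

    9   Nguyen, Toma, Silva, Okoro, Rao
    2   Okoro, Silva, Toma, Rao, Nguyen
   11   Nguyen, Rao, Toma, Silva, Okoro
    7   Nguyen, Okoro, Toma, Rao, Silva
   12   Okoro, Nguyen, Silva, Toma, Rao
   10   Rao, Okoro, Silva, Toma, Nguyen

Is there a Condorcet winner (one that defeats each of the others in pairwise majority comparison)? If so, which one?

Head-to-head results (51 voters total):
Toma vs Nguyen: Nguyen wins 39–12.
Toma vs Okoro: Okoro wins 31–20.
Toma vs Rao: Toma wins 30–21.
Toma vs Silva: Toma wins 27–24.
Nguyen vs Okoro: Nguyen wins 27–24.
Nguyen vs Rao: Nguyen wins 39–12.
Nguyen vs Silva: Nguyen wins 39–12.
Okoro vs Rao: Okoro wins 30–21.
Okoro vs Silva: Okoro wins 31–20.
Rao vs Silva: Rao wins 28–23.
Nguyen beats each rival — Toma (39–12), Okoro (27–24), Rao (39–12), Silva (39–12) — so Nguyen is the Condorcet winner.

Nguyen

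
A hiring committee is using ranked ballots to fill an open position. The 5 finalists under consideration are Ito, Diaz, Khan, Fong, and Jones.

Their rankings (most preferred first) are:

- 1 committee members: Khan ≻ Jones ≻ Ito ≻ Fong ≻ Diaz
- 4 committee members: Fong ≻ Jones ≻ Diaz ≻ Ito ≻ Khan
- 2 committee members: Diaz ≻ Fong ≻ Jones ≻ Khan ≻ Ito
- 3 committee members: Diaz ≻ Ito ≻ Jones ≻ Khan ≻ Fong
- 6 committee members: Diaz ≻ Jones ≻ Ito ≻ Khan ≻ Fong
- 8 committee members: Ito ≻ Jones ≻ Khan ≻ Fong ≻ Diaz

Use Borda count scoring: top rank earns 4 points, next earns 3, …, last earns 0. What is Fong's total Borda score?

Borda scores:
  Ito: 2 + 4·1 + 2·0 + 3·3 + 6·2 + 8·4 = 59
  Diaz: 0 + 4·2 + 2·4 + 3·4 + 6·4 + 8·0 = 52
  Khan: 4 + 4·0 + 2·1 + 3·1 + 6·1 + 8·2 = 31
  Fong: 1 + 4·4 + 2·3 + 3·0 + 6·0 + 8·1 = 31
  Jones: 3 + 4·3 + 2·2 + 3·2 + 6·3 + 8·3 = 67

31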